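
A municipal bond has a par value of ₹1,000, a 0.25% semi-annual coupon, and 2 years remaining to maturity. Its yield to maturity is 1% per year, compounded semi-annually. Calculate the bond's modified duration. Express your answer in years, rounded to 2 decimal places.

Periodic yield y = 0.005. First find Macaulay duration:
  t   CF        PV=CF/(1+0.005)^t    t·PV
  1         1.25         1.2438         1.2438
  2         1.25         1.2376         2.4752
  3         1.25         1.2314         3.6943
  4     1,001.25       981.4728     3,925.8913
  Σ                    985.1856     3,933.3046
P = 985.1856; Macaulay duration = 3,933.3046 / 985.1856 = 3.99245 half-year periods = 1.99623 years.
Modified duration = D_Mac / (1 + y) = 1.99623 / 1.005 = 1.98629 years.

1.99 years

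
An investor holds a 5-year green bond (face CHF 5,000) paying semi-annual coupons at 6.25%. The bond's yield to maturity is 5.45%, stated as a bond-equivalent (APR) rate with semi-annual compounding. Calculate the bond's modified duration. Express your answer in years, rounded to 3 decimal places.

Periodic yield y = 0.02725. First find Macaulay duration:
  t   CF        PV=CF/(1+0.02725)^t    t·PV
  1       156.25       152.1051       152.1051
  2       156.25       148.0702       296.1404
  3       156.25       144.1423       432.4270
  4       156.25       140.3187       561.2746
  5       156.25       136.5964       682.9820
  6       156.25       132.9729       797.8374
  7       156.25       129.4455       906.1185
  8       156.25       126.0117     1,008.0935
  9       156.25       122.6690     1,104.0206
  10    5,156.25     3,940.6918    39,406.9177
  Σ                  5,173.0236    45,347.9170
P = 5,173.0236; Macaulay duration = 45,347.9170 / 5,173.0236 = 8.76623 half-year periods = 4.38312 years.
Modified duration = D_Mac / (1 + y) = 4.38312 / 1.02725 = 4.26684 years.

4.267 years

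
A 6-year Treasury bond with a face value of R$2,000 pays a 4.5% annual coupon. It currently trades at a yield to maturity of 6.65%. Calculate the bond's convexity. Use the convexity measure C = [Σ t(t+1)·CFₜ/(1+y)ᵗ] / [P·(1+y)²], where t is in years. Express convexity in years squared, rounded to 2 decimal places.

31.65

With y = 0.0665:
  t   CF        PV=CF/(1+0.0665)^t    t·PV        t(t+1)·PV
  1        90.00        84.3882        84.3882         168.7764
  2        90.00        79.1263       158.2526         474.7577
  3        90.00        74.1925       222.5775         890.3098
  4        90.00        69.5663       278.2653       1,391.3265
  5        90.00        65.2286       326.1431       1,956.8587
  6     2,090.00     1,420.3034     8,521.8204      59,652.7429
  Σ                  1,792.8053     9,591.4471      64,534.7721
P = 1,792.8053.
Convexity = Σ t(t+1)·PV / [P·(1+y)²] = 64,534.7721 / (1,792.8053 × 1.137422) = 31.64747.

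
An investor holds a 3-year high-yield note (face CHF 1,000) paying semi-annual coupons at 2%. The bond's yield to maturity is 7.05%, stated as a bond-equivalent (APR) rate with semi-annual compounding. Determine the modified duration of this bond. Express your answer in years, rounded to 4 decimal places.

2.8206 years

Periodic yield y = 0.03525. First find Macaulay duration:
  t   CF        PV=CF/(1+0.03525)^t    t·PV
  1        10.00         9.6595         9.6595
  2        10.00         9.3306        18.6612
  3        10.00         9.0129        27.0387
  4        10.00         8.7060        34.8240
  5        10.00         8.4096        42.0479
  6     1,010.00       820.4459     4,922.6753
  Σ                    865.5645     5,054.9065
P = 865.5645; Macaulay duration = 5,054.9065 / 865.5645 = 5.84001 half-year periods = 2.92001 years.
Modified duration = D_Mac / (1 + y) = 2.92001 / 1.03525 = 2.82058 years.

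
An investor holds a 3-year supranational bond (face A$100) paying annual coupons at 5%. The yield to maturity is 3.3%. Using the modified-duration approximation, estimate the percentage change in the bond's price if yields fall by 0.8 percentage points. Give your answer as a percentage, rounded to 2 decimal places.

Periodic yield y = 0.033. Modified duration first:
  t   CF        PV=CF/(1+0.033)^t    t·PV
  1         5.00         4.8403         4.8403
  2         5.00         4.6856         9.3713
  3       105.00        95.2551       285.7654
  Σ                    104.7810       299.9769
P = 104.7810; D_Mac = 2.86289 yrs; D_mod = 2.86289/(1+0.033) = 2.77144 yrs.
ΔP/P ≈ -D_mod · Δy = -2.77144 × (-0.008) = +0.022171 = +2.2171%.

+2.22%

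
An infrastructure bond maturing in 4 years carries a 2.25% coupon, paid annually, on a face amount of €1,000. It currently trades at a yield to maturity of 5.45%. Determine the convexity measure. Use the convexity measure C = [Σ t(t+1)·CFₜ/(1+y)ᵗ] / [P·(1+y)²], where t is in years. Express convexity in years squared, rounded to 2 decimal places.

With y = 0.0545:
  t   CF        PV=CF/(1+0.0545)^t    t·PV        t(t+1)·PV
  1        22.50        21.3371        21.3371          42.6743
  2        22.50        20.2344        40.4687         121.4061
  3        22.50        19.1886        57.5657         230.2629
  4     1,022.50       826.9457     3,307.7827      16,538.9135
  Σ                    887.7057     3,427.1543      16,933.2568
P = 887.7057.
Convexity = Σ t(t+1)·PV / [P·(1+y)²] = 16,933.2568 / (887.7057 × 1.111970) = 17.15451.

17.15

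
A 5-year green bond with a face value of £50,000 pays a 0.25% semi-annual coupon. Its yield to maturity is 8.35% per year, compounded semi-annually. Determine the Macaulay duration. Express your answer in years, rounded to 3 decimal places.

4.964 years

Periodic yield y = 0.04175. Discount each cash flow and weight by its period:
  t   CF        PV=CF/(1+0.04175)^t    t·PV
  1        62.50        59.9952        59.9952
  2        62.50        57.5908       115.1816
  3        62.50        55.2827       165.8482
  4        62.50        53.0672       212.2687
  5        62.50        50.9404       254.7021
  6        62.50        48.8989       293.3933
  7        62.50        46.9392       328.5742
  8        62.50        45.0580       360.4640
  9        62.50        43.2522       389.2700
  10   50,062.50    33,256.5690   332,565.6900
  Σ                 33,717.5936   334,745.3874
Price P = Σ PV = 33,717.5936.
Macaulay duration = Σ(t·PV) / P = 334,745.3874 / 33,717.5936 = 9.92791 half-year periods.
In years: 9.92791 / 2 = 4.96396 years.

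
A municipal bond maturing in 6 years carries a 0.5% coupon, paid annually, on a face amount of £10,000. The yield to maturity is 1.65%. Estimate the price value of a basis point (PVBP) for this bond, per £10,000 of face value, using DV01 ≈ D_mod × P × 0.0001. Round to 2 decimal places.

£5.45

Periodic yield y = 0.0165.
  t   CF        PV=CF/(1+0.0165)^t    t·PV
  1        50.00        49.1884        49.1884
  2        50.00        48.3900        96.7799
  3        50.00        47.6045       142.8134
  4        50.00        46.8318       187.3270
  5        50.00        46.0716       230.3579
  6    10,050.00     9,110.0710    54,660.4263
  Σ                  9,348.1572    55,366.8930
P = 9,348.1572; D_Mac = 5.92276 yrs; D_mod = 5.82662 yrs.
DV01 ≈ 5.82662 × 9,348.1572 × 0.0001 = 5.446817.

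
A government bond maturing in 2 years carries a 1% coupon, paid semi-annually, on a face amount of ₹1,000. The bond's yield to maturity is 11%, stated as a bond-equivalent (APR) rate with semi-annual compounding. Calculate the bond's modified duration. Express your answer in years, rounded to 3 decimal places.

Periodic yield y = 0.055. First find Macaulay duration:
  t   CF        PV=CF/(1+0.055)^t    t·PV
  1         5.00         4.7393         4.7393
  2         5.00         4.4923         8.9845
  3         5.00         4.2581        12.7742
  4     1,005.00       811.2528     3,245.0113
  Σ                    824.7425     3,271.5094
P = 824.7425; Macaulay duration = 3,271.5094 / 824.7425 = 3.96670 half-year periods = 1.98335 years.
Modified duration = D_Mac / (1 + y) = 1.98335 / 1.055 = 1.87995 years.

1.880 years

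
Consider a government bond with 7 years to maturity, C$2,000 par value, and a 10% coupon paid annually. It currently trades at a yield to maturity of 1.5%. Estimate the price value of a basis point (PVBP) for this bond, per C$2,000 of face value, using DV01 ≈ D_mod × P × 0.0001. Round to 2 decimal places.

Periodic yield y = 0.015.
  t   CF        PV=CF/(1+0.015)^t    t·PV
  1       200.00       197.0443       197.0443
  2       200.00       194.1323       388.2647
  3       200.00       191.2634       573.7902
  4       200.00       188.4368       753.7474
  5       200.00       185.6521       928.2603
  6       200.00       182.9084     1,097.4506
  7     2,200.00     1,982.2589    13,875.8126
  Σ                  3,121.6964    17,814.3701
P = 3,121.6964; D_Mac = 5.70663 yrs; D_mod = 5.62230 yrs.
DV01 ≈ 5.62230 × 3,121.6964 × 0.0001 = 1.755110.

C$1.76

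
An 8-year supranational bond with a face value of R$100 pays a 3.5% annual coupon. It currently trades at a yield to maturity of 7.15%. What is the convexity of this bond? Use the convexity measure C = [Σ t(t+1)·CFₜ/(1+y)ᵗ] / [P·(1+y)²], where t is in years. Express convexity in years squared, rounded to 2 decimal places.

52.19

With y = 0.0715:
  t   CF        PV=CF/(1+0.0715)^t    t·PV        t(t+1)·PV
  1         3.50         3.2664         3.2664           6.5329
  2         3.50         3.0485         6.0970          18.2909
  3         3.50         2.8451         8.5352          34.1407
  4         3.50         2.6552        10.6209          53.1043
  5         3.50         2.4780        12.3902          74.3410
  6         3.50         2.3127        13.8761          97.1324
  7         3.50         2.1584        15.1085         120.8679
  8       103.50        59.5666       476.5329       4,288.7965
  Σ                     78.3309       546.4271       4,693.2066
P = 78.3309.
Convexity = Σ t(t+1)·PV / [P·(1+y)²] = 4,693.2066 / (78.3309 × 1.148112) = 52.18579.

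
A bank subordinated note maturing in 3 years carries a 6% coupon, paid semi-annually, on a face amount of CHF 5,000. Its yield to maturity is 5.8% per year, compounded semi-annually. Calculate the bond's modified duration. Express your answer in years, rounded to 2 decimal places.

Periodic yield y = 0.029. First find Macaulay duration:
  t   CF        PV=CF/(1+0.029)^t    t·PV
  1       150.00       145.7726       145.7726
  2       150.00       141.6643       283.3287
  3       150.00       137.6718       413.0155
  4       150.00       133.7919       535.1675
  5       150.00       130.0213       650.1063
  6     5,150.00     4,338.2540    26,029.5243
  Σ                  5,027.1760    28,056.9149
P = 5,027.1760; Macaulay duration = 28,056.9149 / 5,027.1760 = 5.58105 half-year periods = 2.79052 years.
Modified duration = D_Mac / (1 + y) = 2.79052 / 1.029 = 2.71188 years.

2.71 years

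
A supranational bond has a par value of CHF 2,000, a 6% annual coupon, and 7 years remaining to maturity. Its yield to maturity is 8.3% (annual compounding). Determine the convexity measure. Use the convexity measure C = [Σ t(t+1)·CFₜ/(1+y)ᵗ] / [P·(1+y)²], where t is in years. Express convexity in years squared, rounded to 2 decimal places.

With y = 0.083:
  t   CF        PV=CF/(1+0.083)^t    t·PV        t(t+1)·PV
  1       120.00       110.8033       110.8033         221.6066
  2       120.00       102.3115       204.6229         613.8688
  3       120.00        94.4704       283.4113       1,133.6451
  4       120.00        87.2303       348.9212       1,744.6062
  5       120.00        80.5451       402.7253       2,416.3521
  6       120.00        74.3722       446.2331       3,123.6315
  7     2,120.00     1,213.2119     8,492.4834      67,939.8669
  Σ                  1,762.9447    10,289.2006      77,193.5773
P = 1,762.9447.
Convexity = Σ t(t+1)·PV / [P·(1+y)²] = 77,193.5773 / (1,762.9447 × 1.172889) = 37.33237.

37.33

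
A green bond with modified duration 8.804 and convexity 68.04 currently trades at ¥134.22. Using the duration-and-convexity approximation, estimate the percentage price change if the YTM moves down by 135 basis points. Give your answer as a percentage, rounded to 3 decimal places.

+12.505%

Duration effect: -D_mod·Δy = -8.804 × (-0.0135) = +0.118854
Convexity effect: ½·C·(Δy)² = 0.5 × 68.04 × (-0.0135)² = +0.006200145
ΔP/P ≈ +0.118854 + 0.006200145 = +0.125054145
= +12.5054145%.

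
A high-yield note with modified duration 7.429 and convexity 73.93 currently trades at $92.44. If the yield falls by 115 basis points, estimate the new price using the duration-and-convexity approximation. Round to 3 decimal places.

$100.789

Duration effect: -D_mod·Δy = -7.429 × (-0.0115) = +0.0854335
Convexity effect: ½·C·(Δy)² = 0.5 × 73.93 × (-0.0115)² = +0.00488862125
ΔP/P ≈ +0.0854335 + 0.00488862125 = +0.09032212125
New price ≈ 92.44 × (1 + 0.09032212125) = 100.78937688835.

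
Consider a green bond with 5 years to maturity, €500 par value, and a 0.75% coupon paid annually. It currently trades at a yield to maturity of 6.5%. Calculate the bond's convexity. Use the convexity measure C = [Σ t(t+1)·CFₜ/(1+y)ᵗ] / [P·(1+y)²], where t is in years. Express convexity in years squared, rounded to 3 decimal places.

25.840

With y = 0.065:
  t   CF        PV=CF/(1+0.065)^t    t·PV        t(t+1)·PV
  1         3.75         3.5211         3.5211           7.0423
  2         3.75         3.3062         6.6124          19.8373
  3         3.75         3.1044         9.3133          37.2532
  4         3.75         2.9150        11.6598          58.2992
  5       503.75       367.6775     1,838.3874      11,030.3241
  Σ                    380.5242     1,869.4941      11,152.7562
P = 380.5242.
Convexity = Σ t(t+1)·PV / [P·(1+y)²] = 11,152.7562 / (380.5242 × 1.134225) = 25.84049.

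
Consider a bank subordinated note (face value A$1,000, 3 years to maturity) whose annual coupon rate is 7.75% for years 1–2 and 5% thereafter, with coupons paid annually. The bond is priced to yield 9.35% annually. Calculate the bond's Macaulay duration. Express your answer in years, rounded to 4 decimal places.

Periodic yield y = 0.0935. Discount each cash flow and weight by its year:
  t   CF        PV=CF/(1+0.0935)^t    t·PV
  1        77.50        70.8733        70.8733
  2        77.50        64.8133       129.6266
  3     1,050.00       803.0322     2,409.0965
  Σ                    938.7188     2,609.5964
Price P = Σ PV = 938.7188.
Macaulay duration = Σ(t·PV) / P = 2,609.5964 / 938.7188 = 2.77996 years.

2.7800 years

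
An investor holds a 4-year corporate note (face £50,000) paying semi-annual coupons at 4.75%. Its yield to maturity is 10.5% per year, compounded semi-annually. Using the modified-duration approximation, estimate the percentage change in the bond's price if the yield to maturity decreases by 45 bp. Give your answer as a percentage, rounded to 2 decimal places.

Periodic yield y = 0.0525. Modified duration first:
  t   CF        PV=CF/(1+0.0525)^t    t·PV
  1     1,187.50     1,128.2660     1,128.2660
  2     1,187.50     1,071.9867     2,143.9735
  3     1,187.50     1,018.5147     3,055.5441
  4     1,187.50       967.7099     3,870.8397
  5     1,187.50       919.4394     4,597.1968
  6     1,187.50       873.5766     5,241.4596
  7     1,187.50       830.0015     5,810.0106
  8    51,187.50    33,992.8113   271,942.4902
  Σ                 40,802.3062   297,789.7806
P = 40,802.3062; D_Mac = 7.29836 half-year periods = 3.64918 yrs; D_mod = 3.64918/(1+0.0525) = 3.46715 yrs.
ΔP/P ≈ -D_mod · Δy = -3.46715 × (-0.0045) = +0.015602 = +1.5602%.

+1.56%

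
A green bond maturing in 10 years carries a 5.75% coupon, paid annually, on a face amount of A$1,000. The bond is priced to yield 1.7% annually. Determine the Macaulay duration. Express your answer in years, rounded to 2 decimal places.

Periodic yield y = 0.017. Discount each cash flow and weight by its year:
  t   CF        PV=CF/(1+0.017)^t    t·PV
  1        57.50        56.5388        56.5388
  2        57.50        55.5937       111.1875
  3        57.50        54.6645       163.9934
  4        57.50        53.7507       215.0028
  5        57.50        52.8522       264.2610
  6        57.50        51.9687       311.8124
  7        57.50        51.1000       357.7002
  8        57.50        50.2459       401.9668
  9        57.50        49.4060       444.6536
  10    1,057.50       893.4512     8,934.5122
  Σ                  1,369.5717    11,261.6287
Price P = Σ PV = 1,369.5717.
Macaulay duration = Σ(t·PV) / P = 11,261.6287 / 1,369.5717 = 8.22274 years.

8.22 years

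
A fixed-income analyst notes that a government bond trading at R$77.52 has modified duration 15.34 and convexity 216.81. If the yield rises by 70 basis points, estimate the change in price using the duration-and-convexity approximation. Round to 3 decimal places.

Duration effect: -D_mod·Δy = -15.34 × (+0.007) = -0.107380
Convexity effect: ½·C·(Δy)² = 0.5 × 216.81 × (0.007)² = +0.005311845
ΔP/P ≈ -0.107380 + 0.005311845 = -0.102068155
ΔP ≈ 77.52 × (-0.102068155) = -7.9123233756.

-R$7.912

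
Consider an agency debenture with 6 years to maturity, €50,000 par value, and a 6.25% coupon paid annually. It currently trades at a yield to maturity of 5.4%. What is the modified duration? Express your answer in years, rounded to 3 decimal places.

4.936 years

Periodic yield y = 0.054. First find Macaulay duration:
  t   CF        PV=CF/(1+0.054)^t    t·PV
  1     3,125.00     2,964.8956     2,964.8956
  2     3,125.00     2,812.9940     5,625.9879
  3     3,125.00     2,668.8747     8,006.6242
  4     3,125.00     2,532.1392    10,128.5568
  5     3,125.00     2,402.4091    12,012.0456
  6    53,125.00    38,748.5341   232,491.2049
  Σ                 52,129.8468   271,229.3150
P = 52,129.8468; Macaulay duration = 271,229.3150 / 52,129.8468 = 5.20296 years.
Modified duration = D_Mac / (1 + y) = 5.20296 / 1.054 = 4.93639 years.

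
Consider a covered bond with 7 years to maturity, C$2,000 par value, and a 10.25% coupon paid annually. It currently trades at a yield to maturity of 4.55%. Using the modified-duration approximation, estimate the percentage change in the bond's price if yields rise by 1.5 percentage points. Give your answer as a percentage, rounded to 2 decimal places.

-7.98%

Periodic yield y = 0.0455. Modified duration first:
  t   CF        PV=CF/(1+0.0455)^t    t·PV
  1       205.00       196.0784       196.0784
  2       205.00       187.5451       375.0903
  3       205.00       179.3832       538.1496
  4       205.00       171.5765       686.3059
  5       205.00       164.1095       820.5474
  6       205.00       156.9675       941.8048
  7     2,205.00     1,614.8803    11,304.1620
  Σ                  2,670.5405    14,862.1383
P = 2,670.5405; D_Mac = 5.56522 yrs; D_mod = 5.56522/(1+0.0455) = 5.32302 yrs.
ΔP/P ≈ -D_mod · Δy = -5.32302 × (+0.015) = -0.079845 = -7.9845%.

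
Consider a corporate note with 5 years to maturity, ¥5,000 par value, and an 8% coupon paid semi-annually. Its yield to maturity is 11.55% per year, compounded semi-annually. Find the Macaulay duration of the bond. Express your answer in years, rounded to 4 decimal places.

4.1496 years

Periodic yield y = 0.05775. Discount each cash flow and weight by its period:
  t   CF        PV=CF/(1+0.05775)^t    t·PV
  1       200.00       189.0806       189.0806
  2       200.00       178.7574       357.5147
  3       200.00       168.9977       506.9932
  4       200.00       159.7710       639.0839
  5       200.00       151.0479       755.2397
  6       200.00       142.8012       856.8071
  7       200.00       135.0047       945.0326
  8       200.00       127.6338     1,021.0705
  9       200.00       120.6654     1,085.9884
  10    5,200.00     2,966.0127    29,660.1268
  Σ                  4,339.7723    36,016.9375
Price P = Σ PV = 4,339.7723.
Macaulay duration = Σ(t·PV) / P = 36,016.9375 / 4,339.7723 = 8.29927 half-year periods.
In years: 8.29927 / 2 = 4.14963 years.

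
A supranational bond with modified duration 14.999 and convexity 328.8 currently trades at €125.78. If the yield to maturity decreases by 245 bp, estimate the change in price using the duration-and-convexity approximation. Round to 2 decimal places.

Duration effect: -D_mod·Δy = -14.999 × (-0.0245) = +0.3674755
Convexity effect: ½·C·(Δy)² = 0.5 × 328.8 × (-0.0245)² = +0.0986811
ΔP/P ≈ +0.3674755 + 0.0986811 = +0.4661566
ΔP ≈ 125.78 × (+0.4661566) = +58.633177148.

+€58.63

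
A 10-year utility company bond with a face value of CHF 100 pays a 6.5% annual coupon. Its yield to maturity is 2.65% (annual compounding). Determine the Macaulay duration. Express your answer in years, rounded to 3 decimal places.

Periodic yield y = 0.0265. Discount each cash flow and weight by its year:
  t   CF        PV=CF/(1+0.0265)^t    t·PV
  1         6.50         6.3322         6.3322
  2         6.50         6.1687        12.3375
  3         6.50         6.0095        18.0284
  4         6.50         5.8543        23.4173
  5         6.50         5.7032        28.5160
  6         6.50         5.5560        33.3358
  7         6.50         5.4125        37.8877
  8         6.50         5.2728        42.1824
  9         6.50         5.1367        46.2301
  10      106.50        81.9898       819.8985
  Σ                    133.4358     1,068.1660
Price P = Σ PV = 133.4358.
Macaulay duration = Σ(t·PV) / P = 1,068.1660 / 133.4358 = 8.00510 years.

8.005 years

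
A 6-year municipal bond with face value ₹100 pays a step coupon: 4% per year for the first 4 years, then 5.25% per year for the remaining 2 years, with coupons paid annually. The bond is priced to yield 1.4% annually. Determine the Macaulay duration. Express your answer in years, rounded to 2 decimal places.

Periodic yield y = 0.014. Discount each cash flow and weight by its year:
  t   CF        PV=CF/(1+0.014)^t    t·PV
  1         4.00         3.9448         3.9448
  2         4.00         3.8903         7.7806
  3         4.00         3.8366        11.5098
  4         4.00         3.7836        15.1345
  5         5.25         4.8974        24.4872
  6       105.25        96.8265       580.9592
  Σ                    117.1793       643.8161
Price P = Σ PV = 117.1793.
Macaulay duration = Σ(t·PV) / P = 643.8161 / 117.1793 = 5.49428 years.

5.49 years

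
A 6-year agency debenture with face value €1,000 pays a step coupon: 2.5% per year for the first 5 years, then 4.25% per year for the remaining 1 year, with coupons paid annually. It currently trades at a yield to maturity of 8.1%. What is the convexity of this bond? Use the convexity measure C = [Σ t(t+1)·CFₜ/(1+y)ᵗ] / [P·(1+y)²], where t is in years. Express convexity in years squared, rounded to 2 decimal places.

32.65

With y = 0.081:
  t   CF        PV=CF/(1+0.081)^t    t·PV        t(t+1)·PV
  1        25.00        23.1267        23.1267          46.2535
  2        25.00        21.3938        42.7877         128.3630
  3        25.00        19.7908        59.3723         237.4894
  4        25.00        18.3078        73.2314         366.1569
  5        25.00        16.9360        84.6801         508.0808
  6     1,042.50       653.3139     3,919.8834      27,439.1839
  Σ                    752.8691     4,203.0817      28,725.5275
P = 752.8691.
Convexity = Σ t(t+1)·PV / [P·(1+y)²] = 28,725.5275 / (752.8691 × 1.168561) = 32.65105.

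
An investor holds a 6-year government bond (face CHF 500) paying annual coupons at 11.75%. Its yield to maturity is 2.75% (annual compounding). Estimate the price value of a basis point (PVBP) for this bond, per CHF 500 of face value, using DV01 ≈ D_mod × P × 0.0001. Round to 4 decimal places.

Periodic yield y = 0.0275.
  t   CF        PV=CF/(1+0.0275)^t    t·PV
  1        58.75        57.1776        57.1776
  2        58.75        55.6473       111.2946
  3        58.75        54.1580       162.4739
  4        58.75        52.7085       210.8339
  5        58.75        51.2978       256.4890
  6       558.75       474.8173     2,848.9039
  Σ                    745.8065     3,647.1730
P = 745.8065; D_Mac = 4.89024 yrs; D_mod = 4.75936 yrs.
DV01 ≈ 4.75936 × 745.8065 × 0.0001 = 0.354956.

CHF 0.3550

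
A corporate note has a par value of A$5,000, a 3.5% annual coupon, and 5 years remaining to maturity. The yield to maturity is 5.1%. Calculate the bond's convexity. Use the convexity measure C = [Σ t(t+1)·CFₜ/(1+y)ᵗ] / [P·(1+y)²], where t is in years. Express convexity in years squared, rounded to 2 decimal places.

24.71

With y = 0.051:
  t   CF        PV=CF/(1+0.051)^t    t·PV        t(t+1)·PV
  1       175.00       166.5081       166.5081         333.0162
  2       175.00       158.4282       316.8565         950.5695
  3       175.00       150.7405       452.2214       1,808.8858
  4       175.00       143.4258       573.7031       2,868.5154
  5     5,175.00     4,035.4946    20,177.4732     121,064.8390
  Σ                  4,654.5972    21,686.7623     127,025.8258
P = 4,654.5972.
Convexity = Σ t(t+1)·PV / [P·(1+y)²] = 127,025.8258 / (4,654.5972 × 1.104601) = 24.70612.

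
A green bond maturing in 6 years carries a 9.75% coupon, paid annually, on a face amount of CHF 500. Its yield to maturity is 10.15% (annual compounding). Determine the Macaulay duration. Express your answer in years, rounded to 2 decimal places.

Periodic yield y = 0.1015. Discount each cash flow and weight by its year:
  t   CF        PV=CF/(1+0.1015)^t    t·PV
  1        48.75        44.2578        44.2578
  2        48.75        40.1796        80.3592
  3        48.75        36.4772       109.4315
  4        48.75        33.1159       132.4636
  5        48.75        30.0644       150.3219
  6       548.75       307.2328     1,843.3966
  Σ                    491.3276     2,360.2306
Price P = Σ PV = 491.3276.
Macaulay duration = Σ(t·PV) / P = 2,360.2306 / 491.3276 = 4.80378 years.

4.80 years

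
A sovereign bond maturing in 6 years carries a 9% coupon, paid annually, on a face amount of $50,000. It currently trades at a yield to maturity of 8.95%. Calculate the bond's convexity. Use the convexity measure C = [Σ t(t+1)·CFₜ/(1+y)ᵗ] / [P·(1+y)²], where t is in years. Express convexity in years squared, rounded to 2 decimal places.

With y = 0.0895:
  t   CF        PV=CF/(1+0.0895)^t    t·PV        t(t+1)·PV
  1     4,500.00     4,130.3350     4,130.3350       8,260.6700
  2     4,500.00     3,791.0372     7,582.0744      22,746.2231
  3     4,500.00     3,479.6119    10,438.8358      41,755.3431
  4     4,500.00     3,193.7695    12,775.0782      63,875.3909
  5     4,500.00     2,931.4085    14,657.0424      87,942.2546
  6    54,500.00    32,586.1532   195,516.9191   1,368,618.4338
  Σ                 50,112.3153   245,100.2849   1,593,198.3156
P = 50,112.3153.
Convexity = Σ t(t+1)·PV / [P·(1+y)²] = 1,593,198.3156 / (50,112.3153 × 1.187010) = 26.78372.

26.78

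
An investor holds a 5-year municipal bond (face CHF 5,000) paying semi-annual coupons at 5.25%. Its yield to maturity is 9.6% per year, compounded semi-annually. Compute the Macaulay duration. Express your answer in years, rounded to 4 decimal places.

Periodic yield y = 0.048. Discount each cash flow and weight by its period:
  t   CF        PV=CF/(1+0.048)^t    t·PV
  1       131.25       125.2385       125.2385
  2       131.25       119.5024       239.0049
  3       131.25       114.0290       342.0871
  4       131.25       108.8063       435.2253
  5       131.25       103.8228       519.1142
  6       131.25        99.0676       594.4056
  7       131.25        94.5301       661.7110
  8       131.25        90.2005       721.6042
  9       131.25        86.0692       774.6228
  10    5,131.25     3,210.7785    32,107.7851
  Σ                  4,152.0452    36,520.7988
Price P = Σ PV = 4,152.0452.
Macaulay duration = Σ(t·PV) / P = 36,520.7988 / 4,152.0452 = 8.79586 half-year periods.
In years: 8.79586 / 2 = 4.39793 years.

4.3979 years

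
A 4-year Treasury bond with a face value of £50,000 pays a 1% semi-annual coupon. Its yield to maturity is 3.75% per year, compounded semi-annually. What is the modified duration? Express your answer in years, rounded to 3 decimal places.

3.854 years

Periodic yield y = 0.01875. First find Macaulay duration:
  t   CF        PV=CF/(1+0.01875)^t    t·PV
  1       250.00       245.3988       245.3988
  2       250.00       240.8822       481.7645
  3       250.00       236.4488       709.3464
  4       250.00       232.0970       928.3880
  5       250.00       227.8253     1,139.1264
  6       250.00       223.6322     1,341.7930
  7       250.00       219.5162     1,536.6137
  8    50,250.00    43,310.6889   346,485.5115
  Σ                 44,936.4894   352,867.9423
P = 44,936.4894; Macaulay duration = 352,867.9423 / 44,936.4894 = 7.85259 half-year periods = 3.92630 years.
Modified duration = D_Mac / (1 + y) = 3.92630 / 1.01875 = 3.85403 years.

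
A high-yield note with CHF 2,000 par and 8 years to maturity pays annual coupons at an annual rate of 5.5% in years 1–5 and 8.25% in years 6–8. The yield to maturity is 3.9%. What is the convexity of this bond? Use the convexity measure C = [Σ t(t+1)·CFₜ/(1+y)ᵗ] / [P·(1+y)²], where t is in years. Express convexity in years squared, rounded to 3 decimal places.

With y = 0.039:
  t   CF        PV=CF/(1+0.039)^t    t·PV        t(t+1)·PV
  1       110.00       105.8710       105.8710         211.7421
  2       110.00       101.8970       203.7941         611.3823
  3       110.00        98.0722       294.2167       1,176.8667
  4       110.00        94.3910       377.5639       1,887.8196
  5       110.00        90.8479       454.2396       2,725.4373
  6       165.00       131.1568       786.9405       5,508.5837
  7       165.00       126.2336       883.6355       7,069.0839
  8     2,165.00     1,594.1659    12,753.3274     114,779.9462
  Σ                  2,342.6355    15,859.5886     133,970.8618
P = 2,342.6355.
Convexity = Σ t(t+1)·PV / [P·(1+y)²] = 133,970.8618 / (2,342.6355 × 1.079521) = 52.97544.

52.975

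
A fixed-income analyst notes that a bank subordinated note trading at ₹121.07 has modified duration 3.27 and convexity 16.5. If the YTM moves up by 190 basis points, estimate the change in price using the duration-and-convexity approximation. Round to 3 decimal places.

Duration effect: -D_mod·Δy = -3.27 × (+0.019) = -0.062130
Convexity effect: ½·C·(Δy)² = 0.5 × 16.5 × (0.019)² = +0.00297825
ΔP/P ≈ -0.062130 + 0.00297825 = -0.05915175
ΔP ≈ 121.07 × (-0.05915175) = -7.1615023725.

-₹7.162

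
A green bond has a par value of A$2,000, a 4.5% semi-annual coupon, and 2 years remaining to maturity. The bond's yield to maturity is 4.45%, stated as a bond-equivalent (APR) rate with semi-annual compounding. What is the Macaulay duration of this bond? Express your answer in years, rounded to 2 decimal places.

1.93 years

Periodic yield y = 0.02225. Discount each cash flow and weight by its period:
  t   CF        PV=CF/(1+0.02225)^t    t·PV
  1        45.00        44.0205        44.0205
  2        45.00        43.0624        86.1248
  3        45.00        42.1251       126.3754
  4     2,045.00     1,872.6854     7,490.7418
  Σ                  2,001.8935     7,747.2625
Price P = Σ PV = 2,001.8935.
Macaulay duration = Σ(t·PV) / P = 7,747.2625 / 2,001.8935 = 3.86997 half-year periods.
In years: 3.86997 / 2 = 1.93498 years.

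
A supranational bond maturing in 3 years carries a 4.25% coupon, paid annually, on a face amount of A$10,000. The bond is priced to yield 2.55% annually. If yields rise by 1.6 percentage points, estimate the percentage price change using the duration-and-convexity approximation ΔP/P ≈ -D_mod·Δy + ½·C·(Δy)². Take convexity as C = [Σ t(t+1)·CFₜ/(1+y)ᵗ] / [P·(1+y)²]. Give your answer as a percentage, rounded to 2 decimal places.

-4.36%

With y = 0.0255:
  t   CF        PV=CF/(1+0.0255)^t    t·PV        t(t+1)·PV
  1       425.00       414.4320       414.4320         828.8640
  2       425.00       404.1268       808.2535       2,424.7605
  3    10,425.00     9,666.4959    28,999.4876     115,997.9504
  Σ                 10,485.0546    30,222.1731     119,251.5749
P = 10,485.0546; D_Mac = 2.88240 yrs; D_mod = 2.81073 yrs; C = 10.81489.
Duration effect: -2.81073 × (+0.016) = -0.044972
Convexity effect: 0.5 × 10.81489 × (0.016)² = +0.0013843
ΔP/P ≈ -0.044972 + 0.0013843 = -0.043587 = -4.3587%.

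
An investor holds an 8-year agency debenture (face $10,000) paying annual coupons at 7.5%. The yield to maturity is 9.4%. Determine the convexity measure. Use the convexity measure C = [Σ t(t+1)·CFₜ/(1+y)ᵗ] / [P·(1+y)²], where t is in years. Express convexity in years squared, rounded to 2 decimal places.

42.40

With y = 0.094:
  t   CF        PV=CF/(1+0.094)^t    t·PV        t(t+1)·PV
  1       750.00       685.5576       685.5576       1,371.1152
  2       750.00       626.6523     1,253.3045       3,759.9136
  3       750.00       572.8083     1,718.4249       6,873.6995
  4       750.00       523.5908     2,094.3630      10,471.8152
  5       750.00       478.6022     2,393.0108      14,358.0648
  6       750.00       437.4791     2,624.8747      18,374.1231
  7       750.00       399.8895     2,799.2266      22,393.8124
  8    10,750.00     5,239.2592    41,914.0739     377,226.6655
  Σ                  8,963.8389    55,482.8361     454,829.2094
P = 8,963.8389.
Convexity = Σ t(t+1)·PV / [P·(1+y)²] = 454,829.2094 / (8,963.8389 × 1.196836) = 42.39549.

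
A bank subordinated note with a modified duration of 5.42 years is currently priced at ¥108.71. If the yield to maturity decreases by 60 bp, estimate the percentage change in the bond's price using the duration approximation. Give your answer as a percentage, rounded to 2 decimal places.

Duration approximation: ΔP/P ≈ -D_mod · Δy = -5.42 × (-0.006) = +0.032520.
As a percentage: +3.2520%.

+3.25%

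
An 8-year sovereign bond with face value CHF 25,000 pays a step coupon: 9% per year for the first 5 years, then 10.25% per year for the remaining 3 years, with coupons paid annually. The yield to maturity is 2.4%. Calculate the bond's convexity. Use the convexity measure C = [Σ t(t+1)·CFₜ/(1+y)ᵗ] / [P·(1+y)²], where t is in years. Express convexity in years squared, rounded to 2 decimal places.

50.62

With y = 0.024:
  t   CF        PV=CF/(1+0.024)^t    t·PV        t(t+1)·PV
  1     2,250.00     2,197.2656     2,197.2656       4,394.5312
  2     2,250.00     2,145.7672     4,291.5344      12,874.6033
  3     2,250.00     2,095.4758     6,286.4274      25,145.7095
  4     2,250.00     2,046.3631     8,185.4523      40,927.2616
  5     2,250.00     1,998.4014     9,992.0072      59,952.0433
  6     2,562.50     2,222.6145    13,335.6867      93,349.8071
  7     2,562.50     2,170.5219    15,193.6535     121,549.2279
  8    27,562.50    22,799.1656   182,393.3251   1,641,539.9256
  Σ                 37,675.5752   241,875.3522   1,999,733.1095
P = 37,675.5752.
Convexity = Σ t(t+1)·PV / [P·(1+y)²] = 1,999,733.1095 / (37,675.5752 × 1.048576) = 50.61885.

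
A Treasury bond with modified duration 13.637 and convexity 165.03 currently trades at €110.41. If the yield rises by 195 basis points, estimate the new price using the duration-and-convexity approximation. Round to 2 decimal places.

€84.51

Duration effect: -D_mod·Δy = -13.637 × (+0.0195) = -0.2659215
Convexity effect: ½·C·(Δy)² = 0.5 × 165.03 × (0.0195)² = +0.03137632875
ΔP/P ≈ -0.2659215 + 0.03137632875 = -0.23454517125
New price ≈ 110.41 × (1 - 0.23454517125) = 84.5138676422875.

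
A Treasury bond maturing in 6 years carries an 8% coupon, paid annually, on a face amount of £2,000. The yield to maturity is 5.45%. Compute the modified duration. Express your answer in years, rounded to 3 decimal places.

4.796 years

Periodic yield y = 0.0545. First find Macaulay duration:
  t   CF        PV=CF/(1+0.0545)^t    t·PV
  1       160.00       151.7307       151.7307
  2       160.00       143.8887       287.7775
  3       160.00       136.4521       409.3563
  4       160.00       129.3998       517.5992
  5       160.00       122.7120       613.5600
  6     2,160.00     1,570.9930     9,425.9579
  Σ                  2,255.1763    11,405.9817
P = 2,255.1763; Macaulay duration = 11,405.9817 / 2,255.1763 = 5.05769 years.
Modified duration = D_Mac / (1 + y) = 5.05769 / 1.0545 = 4.79629 years.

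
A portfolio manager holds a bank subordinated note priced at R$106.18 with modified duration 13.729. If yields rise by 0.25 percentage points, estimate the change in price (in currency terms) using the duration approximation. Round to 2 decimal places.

-R$3.64

Duration approximation: ΔP/P ≈ -D_mod · Δy = -13.729 × (+0.0025) = -0.0343225.
ΔP ≈ 106.18 × (-0.0343225) = -3.64436305.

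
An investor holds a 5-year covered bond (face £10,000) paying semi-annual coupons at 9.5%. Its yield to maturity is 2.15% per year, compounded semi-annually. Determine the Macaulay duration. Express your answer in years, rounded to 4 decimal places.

4.2367 years

Periodic yield y = 0.01075. Discount each cash flow and weight by its period:
  t   CF        PV=CF/(1+0.01075)^t    t·PV
  1       475.00       469.9481       469.9481
  2       475.00       464.9498       929.8997
  3       475.00       460.0048     1,380.0144
  4       475.00       455.1123     1,820.4494
  5       475.00       450.2719     2,251.3596
  6       475.00       445.4830     2,672.8978
  7       475.00       440.7450     3,085.2148
  8       475.00       436.0573     3,488.4588
  9       475.00       431.4196     3,882.7763
  10   10,475.00     9,412.7502    94,127.5016
  Σ                 13,466.7420   114,108.5204
Price P = Σ PV = 13,466.7420.
Macaulay duration = Σ(t·PV) / P = 114,108.5204 / 13,466.7420 = 8.47336 half-year periods.
In years: 8.47336 / 2 = 4.23668 years.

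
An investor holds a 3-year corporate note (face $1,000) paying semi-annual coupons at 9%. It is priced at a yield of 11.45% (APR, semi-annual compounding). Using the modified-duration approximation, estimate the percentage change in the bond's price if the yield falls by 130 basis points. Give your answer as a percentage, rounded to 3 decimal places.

+3.300%

Periodic yield y = 0.05725. Modified duration first:
  t   CF        PV=CF/(1+0.05725)^t    t·PV
  1        45.00        42.5633        42.5633
  2        45.00        40.2585        80.5169
  3        45.00        38.0785       114.2354
  4        45.00        36.0165       144.0661
  5        45.00        34.0662       170.3311
  6     1,045.00       748.2559     4,489.5352
  Σ                    939.2388     5,041.2479
P = 939.2388; D_Mac = 5.36738 half-year periods = 2.68369 yrs; D_mod = 2.68369/(1+0.05725) = 2.53837 yrs.
ΔP/P ≈ -D_mod · Δy = -2.53837 × (-0.013) = +0.032999 = +3.2999%.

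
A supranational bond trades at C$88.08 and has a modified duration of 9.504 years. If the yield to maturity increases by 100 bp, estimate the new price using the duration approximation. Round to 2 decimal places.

C$79.71

Duration approximation: ΔP/P ≈ -D_mod · Δy = -9.504 × (+0.01) = -0.095040.
New price ≈ 88.08 × (1 - 0.095040) = 79.7088768.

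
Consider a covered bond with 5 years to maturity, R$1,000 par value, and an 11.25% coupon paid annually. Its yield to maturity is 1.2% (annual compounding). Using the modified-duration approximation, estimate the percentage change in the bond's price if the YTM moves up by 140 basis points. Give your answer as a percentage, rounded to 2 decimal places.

Periodic yield y = 0.012. Modified duration first:
  t   CF        PV=CF/(1+0.012)^t    t·PV
  1       112.50       111.1660       111.1660
  2       112.50       109.8478       219.6957
  3       112.50       108.5453       325.6359
  4       112.50       107.2582       429.0328
  5     1,112.50     1,048.0873     5,240.4365
  Σ                  1,484.9046     6,325.9668
P = 1,484.9046; D_Mac = 4.26018 yrs; D_mod = 4.26018/(1+0.012) = 4.20967 yrs.
ΔP/P ≈ -D_mod · Δy = -4.20967 × (+0.014) = -0.058935 = -5.8935%.

-5.89%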